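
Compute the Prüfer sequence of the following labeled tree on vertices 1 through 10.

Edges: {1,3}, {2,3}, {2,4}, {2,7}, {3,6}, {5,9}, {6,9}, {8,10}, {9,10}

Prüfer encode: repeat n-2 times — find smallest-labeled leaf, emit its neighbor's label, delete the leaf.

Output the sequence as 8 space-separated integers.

Step 1: leaves = {1,4,5,7,8}. Remove smallest leaf 1, emit neighbor 3.
Step 2: leaves = {4,5,7,8}. Remove smallest leaf 4, emit neighbor 2.
Step 3: leaves = {5,7,8}. Remove smallest leaf 5, emit neighbor 9.
Step 4: leaves = {7,8}. Remove smallest leaf 7, emit neighbor 2.
Step 5: leaves = {2,8}. Remove smallest leaf 2, emit neighbor 3.
Step 6: leaves = {3,8}. Remove smallest leaf 3, emit neighbor 6.
Step 7: leaves = {6,8}. Remove smallest leaf 6, emit neighbor 9.
Step 8: leaves = {8,9}. Remove smallest leaf 8, emit neighbor 10.
Done: 2 vertices remain (9, 10). Sequence = [3 2 9 2 3 6 9 10]

Answer: 3 2 9 2 3 6 9 10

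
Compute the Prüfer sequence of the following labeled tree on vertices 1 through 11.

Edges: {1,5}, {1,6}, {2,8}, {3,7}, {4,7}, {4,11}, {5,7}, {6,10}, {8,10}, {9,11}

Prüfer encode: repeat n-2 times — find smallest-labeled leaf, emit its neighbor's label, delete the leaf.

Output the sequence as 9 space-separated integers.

Answer: 8 7 10 11 6 1 5 7 4

Derivation:
Step 1: leaves = {2,3,9}. Remove smallest leaf 2, emit neighbor 8.
Step 2: leaves = {3,8,9}. Remove smallest leaf 3, emit neighbor 7.
Step 3: leaves = {8,9}. Remove smallest leaf 8, emit neighbor 10.
Step 4: leaves = {9,10}. Remove smallest leaf 9, emit neighbor 11.
Step 5: leaves = {10,11}. Remove smallest leaf 10, emit neighbor 6.
Step 6: leaves = {6,11}. Remove smallest leaf 6, emit neighbor 1.
Step 7: leaves = {1,11}. Remove smallest leaf 1, emit neighbor 5.
Step 8: leaves = {5,11}. Remove smallest leaf 5, emit neighbor 7.
Step 9: leaves = {7,11}. Remove smallest leaf 7, emit neighbor 4.
Done: 2 vertices remain (4, 11). Sequence = [8 7 10 11 6 1 5 7 4]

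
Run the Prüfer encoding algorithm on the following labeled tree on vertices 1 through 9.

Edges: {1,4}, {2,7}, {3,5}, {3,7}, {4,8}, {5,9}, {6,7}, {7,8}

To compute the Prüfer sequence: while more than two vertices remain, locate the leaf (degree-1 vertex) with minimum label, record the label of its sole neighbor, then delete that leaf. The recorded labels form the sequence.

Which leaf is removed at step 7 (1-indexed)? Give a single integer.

Step 1: current leaves = {1,2,6,9}. Remove leaf 1 (neighbor: 4).
Step 2: current leaves = {2,4,6,9}. Remove leaf 2 (neighbor: 7).
Step 3: current leaves = {4,6,9}. Remove leaf 4 (neighbor: 8).
Step 4: current leaves = {6,8,9}. Remove leaf 6 (neighbor: 7).
Step 5: current leaves = {8,9}. Remove leaf 8 (neighbor: 7).
Step 6: current leaves = {7,9}. Remove leaf 7 (neighbor: 3).
Step 7: current leaves = {3,9}. Remove leaf 3 (neighbor: 5).

Answer: 3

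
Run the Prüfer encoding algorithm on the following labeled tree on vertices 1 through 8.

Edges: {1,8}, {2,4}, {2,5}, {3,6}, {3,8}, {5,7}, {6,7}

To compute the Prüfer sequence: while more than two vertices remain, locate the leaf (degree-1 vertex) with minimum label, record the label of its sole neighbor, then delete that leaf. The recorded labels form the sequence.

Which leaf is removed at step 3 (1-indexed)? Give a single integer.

Step 1: current leaves = {1,4}. Remove leaf 1 (neighbor: 8).
Step 2: current leaves = {4,8}. Remove leaf 4 (neighbor: 2).
Step 3: current leaves = {2,8}. Remove leaf 2 (neighbor: 5).

Answer: 2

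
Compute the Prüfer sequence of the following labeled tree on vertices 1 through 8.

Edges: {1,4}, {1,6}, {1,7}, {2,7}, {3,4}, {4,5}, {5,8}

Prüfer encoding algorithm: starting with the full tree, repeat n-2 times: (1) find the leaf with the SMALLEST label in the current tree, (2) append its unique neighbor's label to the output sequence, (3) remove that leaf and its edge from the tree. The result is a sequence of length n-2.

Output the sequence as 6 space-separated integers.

Step 1: leaves = {2,3,6,8}. Remove smallest leaf 2, emit neighbor 7.
Step 2: leaves = {3,6,7,8}. Remove smallest leaf 3, emit neighbor 4.
Step 3: leaves = {6,7,8}. Remove smallest leaf 6, emit neighbor 1.
Step 4: leaves = {7,8}. Remove smallest leaf 7, emit neighbor 1.
Step 5: leaves = {1,8}. Remove smallest leaf 1, emit neighbor 4.
Step 6: leaves = {4,8}. Remove smallest leaf 4, emit neighbor 5.
Done: 2 vertices remain (5, 8). Sequence = [7 4 1 1 4 5]

Answer: 7 4 1 1 4 5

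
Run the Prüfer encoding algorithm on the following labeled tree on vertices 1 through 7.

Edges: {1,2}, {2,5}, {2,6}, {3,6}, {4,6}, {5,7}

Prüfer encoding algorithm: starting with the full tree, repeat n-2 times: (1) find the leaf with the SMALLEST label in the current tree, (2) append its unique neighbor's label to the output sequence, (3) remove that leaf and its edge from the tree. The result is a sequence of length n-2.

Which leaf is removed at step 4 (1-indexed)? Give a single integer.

Step 1: current leaves = {1,3,4,7}. Remove leaf 1 (neighbor: 2).
Step 2: current leaves = {3,4,7}. Remove leaf 3 (neighbor: 6).
Step 3: current leaves = {4,7}. Remove leaf 4 (neighbor: 6).
Step 4: current leaves = {6,7}. Remove leaf 6 (neighbor: 2).

Answer: 6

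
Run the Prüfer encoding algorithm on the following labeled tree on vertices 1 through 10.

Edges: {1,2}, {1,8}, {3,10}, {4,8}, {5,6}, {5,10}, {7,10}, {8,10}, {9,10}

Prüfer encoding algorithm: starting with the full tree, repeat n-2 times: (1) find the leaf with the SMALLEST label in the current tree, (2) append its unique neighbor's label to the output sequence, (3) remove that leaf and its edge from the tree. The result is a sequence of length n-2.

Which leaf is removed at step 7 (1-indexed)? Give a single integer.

Answer: 7

Derivation:
Step 1: current leaves = {2,3,4,6,7,9}. Remove leaf 2 (neighbor: 1).
Step 2: current leaves = {1,3,4,6,7,9}. Remove leaf 1 (neighbor: 8).
Step 3: current leaves = {3,4,6,7,9}. Remove leaf 3 (neighbor: 10).
Step 4: current leaves = {4,6,7,9}. Remove leaf 4 (neighbor: 8).
Step 5: current leaves = {6,7,8,9}. Remove leaf 6 (neighbor: 5).
Step 6: current leaves = {5,7,8,9}. Remove leaf 5 (neighbor: 10).
Step 7: current leaves = {7,8,9}. Remove leaf 7 (neighbor: 10).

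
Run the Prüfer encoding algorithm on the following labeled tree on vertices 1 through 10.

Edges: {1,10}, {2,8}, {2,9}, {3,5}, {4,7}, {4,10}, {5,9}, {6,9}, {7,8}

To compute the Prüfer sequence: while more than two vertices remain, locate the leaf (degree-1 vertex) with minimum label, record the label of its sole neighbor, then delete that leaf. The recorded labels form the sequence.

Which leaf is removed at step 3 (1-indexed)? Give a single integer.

Answer: 5

Derivation:
Step 1: current leaves = {1,3,6}. Remove leaf 1 (neighbor: 10).
Step 2: current leaves = {3,6,10}. Remove leaf 3 (neighbor: 5).
Step 3: current leaves = {5,6,10}. Remove leaf 5 (neighbor: 9).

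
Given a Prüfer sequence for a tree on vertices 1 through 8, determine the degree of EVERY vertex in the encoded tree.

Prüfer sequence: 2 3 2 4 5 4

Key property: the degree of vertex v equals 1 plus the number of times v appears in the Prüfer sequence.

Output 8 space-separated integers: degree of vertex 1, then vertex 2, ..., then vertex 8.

p_1 = 2: count[2] becomes 1
p_2 = 3: count[3] becomes 1
p_3 = 2: count[2] becomes 2
p_4 = 4: count[4] becomes 1
p_5 = 5: count[5] becomes 1
p_6 = 4: count[4] becomes 2
Degrees (1 + count): deg[1]=1+0=1, deg[2]=1+2=3, deg[3]=1+1=2, deg[4]=1+2=3, deg[5]=1+1=2, deg[6]=1+0=1, deg[7]=1+0=1, deg[8]=1+0=1

Answer: 1 3 2 3 2 1 1 1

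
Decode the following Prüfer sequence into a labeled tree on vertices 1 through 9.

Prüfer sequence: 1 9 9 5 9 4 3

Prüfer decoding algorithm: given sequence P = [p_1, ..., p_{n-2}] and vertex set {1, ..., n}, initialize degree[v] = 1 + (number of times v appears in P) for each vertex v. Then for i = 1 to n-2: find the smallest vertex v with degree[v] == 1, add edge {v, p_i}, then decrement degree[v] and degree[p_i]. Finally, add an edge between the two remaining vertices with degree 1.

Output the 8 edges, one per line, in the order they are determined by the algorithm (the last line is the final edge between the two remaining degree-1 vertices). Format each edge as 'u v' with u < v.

Answer: 1 2
1 9
6 9
5 7
5 9
4 8
3 4
3 9

Derivation:
Initial degrees: {1:2, 2:1, 3:2, 4:2, 5:2, 6:1, 7:1, 8:1, 9:4}
Step 1: smallest deg-1 vertex = 2, p_1 = 1. Add edge {1,2}. Now deg[2]=0, deg[1]=1.
Step 2: smallest deg-1 vertex = 1, p_2 = 9. Add edge {1,9}. Now deg[1]=0, deg[9]=3.
Step 3: smallest deg-1 vertex = 6, p_3 = 9. Add edge {6,9}. Now deg[6]=0, deg[9]=2.
Step 4: smallest deg-1 vertex = 7, p_4 = 5. Add edge {5,7}. Now deg[7]=0, deg[5]=1.
Step 5: smallest deg-1 vertex = 5, p_5 = 9. Add edge {5,9}. Now deg[5]=0, deg[9]=1.
Step 6: smallest deg-1 vertex = 8, p_6 = 4. Add edge {4,8}. Now deg[8]=0, deg[4]=1.
Step 7: smallest deg-1 vertex = 4, p_7 = 3. Add edge {3,4}. Now deg[4]=0, deg[3]=1.
Final: two remaining deg-1 vertices are 3, 9. Add edge {3,9}.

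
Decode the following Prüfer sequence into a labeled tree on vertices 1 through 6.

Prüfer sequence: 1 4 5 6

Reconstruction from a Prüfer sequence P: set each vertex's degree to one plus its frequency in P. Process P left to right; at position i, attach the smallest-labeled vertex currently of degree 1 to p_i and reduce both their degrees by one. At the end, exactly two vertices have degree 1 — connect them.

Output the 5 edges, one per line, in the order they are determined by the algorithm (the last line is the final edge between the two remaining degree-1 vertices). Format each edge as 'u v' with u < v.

Initial degrees: {1:2, 2:1, 3:1, 4:2, 5:2, 6:2}
Step 1: smallest deg-1 vertex = 2, p_1 = 1. Add edge {1,2}. Now deg[2]=0, deg[1]=1.
Step 2: smallest deg-1 vertex = 1, p_2 = 4. Add edge {1,4}. Now deg[1]=0, deg[4]=1.
Step 3: smallest deg-1 vertex = 3, p_3 = 5. Add edge {3,5}. Now deg[3]=0, deg[5]=1.
Step 4: smallest deg-1 vertex = 4, p_4 = 6. Add edge {4,6}. Now deg[4]=0, deg[6]=1.
Final: two remaining deg-1 vertices are 5, 6. Add edge {5,6}.

Answer: 1 2
1 4
3 5
4 6
5 6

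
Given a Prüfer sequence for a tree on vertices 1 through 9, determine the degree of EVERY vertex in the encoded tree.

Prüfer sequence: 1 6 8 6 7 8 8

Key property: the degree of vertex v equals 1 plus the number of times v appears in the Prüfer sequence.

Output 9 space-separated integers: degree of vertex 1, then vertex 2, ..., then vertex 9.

Answer: 2 1 1 1 1 3 2 4 1

Derivation:
p_1 = 1: count[1] becomes 1
p_2 = 6: count[6] becomes 1
p_3 = 8: count[8] becomes 1
p_4 = 6: count[6] becomes 2
p_5 = 7: count[7] becomes 1
p_6 = 8: count[8] becomes 2
p_7 = 8: count[8] becomes 3
Degrees (1 + count): deg[1]=1+1=2, deg[2]=1+0=1, deg[3]=1+0=1, deg[4]=1+0=1, deg[5]=1+0=1, deg[6]=1+2=3, deg[7]=1+1=2, deg[8]=1+3=4, deg[9]=1+0=1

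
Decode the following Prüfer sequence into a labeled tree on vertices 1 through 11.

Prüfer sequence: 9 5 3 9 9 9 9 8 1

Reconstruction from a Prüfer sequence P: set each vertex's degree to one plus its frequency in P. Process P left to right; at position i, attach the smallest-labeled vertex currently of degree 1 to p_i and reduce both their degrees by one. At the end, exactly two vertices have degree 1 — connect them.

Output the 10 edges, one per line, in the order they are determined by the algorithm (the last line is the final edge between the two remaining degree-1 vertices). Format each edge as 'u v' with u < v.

Answer: 2 9
4 5
3 5
3 9
6 9
7 9
9 10
8 9
1 8
1 11

Derivation:
Initial degrees: {1:2, 2:1, 3:2, 4:1, 5:2, 6:1, 7:1, 8:2, 9:6, 10:1, 11:1}
Step 1: smallest deg-1 vertex = 2, p_1 = 9. Add edge {2,9}. Now deg[2]=0, deg[9]=5.
Step 2: smallest deg-1 vertex = 4, p_2 = 5. Add edge {4,5}. Now deg[4]=0, deg[5]=1.
Step 3: smallest deg-1 vertex = 5, p_3 = 3. Add edge {3,5}. Now deg[5]=0, deg[3]=1.
Step 4: smallest deg-1 vertex = 3, p_4 = 9. Add edge {3,9}. Now deg[3]=0, deg[9]=4.
Step 5: smallest deg-1 vertex = 6, p_5 = 9. Add edge {6,9}. Now deg[6]=0, deg[9]=3.
Step 6: smallest deg-1 vertex = 7, p_6 = 9. Add edge {7,9}. Now deg[7]=0, deg[9]=2.
Step 7: smallest deg-1 vertex = 10, p_7 = 9. Add edge {9,10}. Now deg[10]=0, deg[9]=1.
Step 8: smallest deg-1 vertex = 9, p_8 = 8. Add edge {8,9}. Now deg[9]=0, deg[8]=1.
Step 9: smallest deg-1 vertex = 8, p_9 = 1. Add edge {1,8}. Now deg[8]=0, deg[1]=1.
Final: two remaining deg-1 vertices are 1, 11. Add edge {1,11}.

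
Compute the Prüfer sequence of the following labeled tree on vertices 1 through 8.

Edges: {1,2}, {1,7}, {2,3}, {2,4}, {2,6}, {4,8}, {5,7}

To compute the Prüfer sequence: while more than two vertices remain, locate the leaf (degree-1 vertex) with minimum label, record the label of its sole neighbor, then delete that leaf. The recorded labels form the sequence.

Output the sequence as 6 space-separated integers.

Step 1: leaves = {3,5,6,8}. Remove smallest leaf 3, emit neighbor 2.
Step 2: leaves = {5,6,8}. Remove smallest leaf 5, emit neighbor 7.
Step 3: leaves = {6,7,8}. Remove smallest leaf 6, emit neighbor 2.
Step 4: leaves = {7,8}. Remove smallest leaf 7, emit neighbor 1.
Step 5: leaves = {1,8}. Remove smallest leaf 1, emit neighbor 2.
Step 6: leaves = {2,8}. Remove smallest leaf 2, emit neighbor 4.
Done: 2 vertices remain (4, 8). Sequence = [2 7 2 1 2 4]

Answer: 2 7 2 1 2 4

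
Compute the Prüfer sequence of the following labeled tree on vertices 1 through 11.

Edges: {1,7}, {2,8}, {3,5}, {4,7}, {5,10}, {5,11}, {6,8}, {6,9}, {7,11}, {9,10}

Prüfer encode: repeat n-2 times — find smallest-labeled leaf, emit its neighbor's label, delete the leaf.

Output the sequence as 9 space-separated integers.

Answer: 7 8 5 7 11 6 9 10 5

Derivation:
Step 1: leaves = {1,2,3,4}. Remove smallest leaf 1, emit neighbor 7.
Step 2: leaves = {2,3,4}. Remove smallest leaf 2, emit neighbor 8.
Step 3: leaves = {3,4,8}. Remove smallest leaf 3, emit neighbor 5.
Step 4: leaves = {4,8}. Remove smallest leaf 4, emit neighbor 7.
Step 5: leaves = {7,8}. Remove smallest leaf 7, emit neighbor 11.
Step 6: leaves = {8,11}. Remove smallest leaf 8, emit neighbor 6.
Step 7: leaves = {6,11}. Remove smallest leaf 6, emit neighbor 9.
Step 8: leaves = {9,11}. Remove smallest leaf 9, emit neighbor 10.
Step 9: leaves = {10,11}. Remove smallest leaf 10, emit neighbor 5.
Done: 2 vertices remain (5, 11). Sequence = [7 8 5 7 11 6 9 10 5]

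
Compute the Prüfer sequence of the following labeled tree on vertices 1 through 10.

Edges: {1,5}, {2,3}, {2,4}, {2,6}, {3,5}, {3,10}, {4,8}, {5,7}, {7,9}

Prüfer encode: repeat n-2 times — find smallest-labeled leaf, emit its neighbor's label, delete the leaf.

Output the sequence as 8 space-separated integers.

Step 1: leaves = {1,6,8,9,10}. Remove smallest leaf 1, emit neighbor 5.
Step 2: leaves = {6,8,9,10}. Remove smallest leaf 6, emit neighbor 2.
Step 3: leaves = {8,9,10}. Remove smallest leaf 8, emit neighbor 4.
Step 4: leaves = {4,9,10}. Remove smallest leaf 4, emit neighbor 2.
Step 5: leaves = {2,9,10}. Remove smallest leaf 2, emit neighbor 3.
Step 6: leaves = {9,10}. Remove smallest leaf 9, emit neighbor 7.
Step 7: leaves = {7,10}. Remove smallest leaf 7, emit neighbor 5.
Step 8: leaves = {5,10}. Remove smallest leaf 5, emit neighbor 3.
Done: 2 vertices remain (3, 10). Sequence = [5 2 4 2 3 7 5 3]

Answer: 5 2 4 2 3 7 5 3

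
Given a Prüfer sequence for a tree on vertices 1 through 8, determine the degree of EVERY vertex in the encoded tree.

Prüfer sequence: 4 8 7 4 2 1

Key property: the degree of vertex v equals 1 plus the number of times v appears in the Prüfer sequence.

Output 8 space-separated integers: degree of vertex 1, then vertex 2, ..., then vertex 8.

p_1 = 4: count[4] becomes 1
p_2 = 8: count[8] becomes 1
p_3 = 7: count[7] becomes 1
p_4 = 4: count[4] becomes 2
p_5 = 2: count[2] becomes 1
p_6 = 1: count[1] becomes 1
Degrees (1 + count): deg[1]=1+1=2, deg[2]=1+1=2, deg[3]=1+0=1, deg[4]=1+2=3, deg[5]=1+0=1, deg[6]=1+0=1, deg[7]=1+1=2, deg[8]=1+1=2

Answer: 2 2 1 3 1 1 2 2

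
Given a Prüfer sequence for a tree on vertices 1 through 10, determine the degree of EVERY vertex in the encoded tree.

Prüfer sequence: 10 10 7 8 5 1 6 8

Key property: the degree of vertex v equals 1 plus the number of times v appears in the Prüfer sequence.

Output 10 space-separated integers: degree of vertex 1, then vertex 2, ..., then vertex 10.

Answer: 2 1 1 1 2 2 2 3 1 3

Derivation:
p_1 = 10: count[10] becomes 1
p_2 = 10: count[10] becomes 2
p_3 = 7: count[7] becomes 1
p_4 = 8: count[8] becomes 1
p_5 = 5: count[5] becomes 1
p_6 = 1: count[1] becomes 1
p_7 = 6: count[6] becomes 1
p_8 = 8: count[8] becomes 2
Degrees (1 + count): deg[1]=1+1=2, deg[2]=1+0=1, deg[3]=1+0=1, deg[4]=1+0=1, deg[5]=1+1=2, deg[6]=1+1=2, deg[7]=1+1=2, deg[8]=1+2=3, deg[9]=1+0=1, deg[10]=1+2=3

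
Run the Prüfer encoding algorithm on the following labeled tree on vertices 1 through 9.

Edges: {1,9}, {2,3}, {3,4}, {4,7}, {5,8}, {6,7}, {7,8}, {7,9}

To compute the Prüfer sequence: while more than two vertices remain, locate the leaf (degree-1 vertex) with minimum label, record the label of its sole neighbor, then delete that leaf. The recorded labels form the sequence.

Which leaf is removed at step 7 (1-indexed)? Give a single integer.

Answer: 8

Derivation:
Step 1: current leaves = {1,2,5,6}. Remove leaf 1 (neighbor: 9).
Step 2: current leaves = {2,5,6,9}. Remove leaf 2 (neighbor: 3).
Step 3: current leaves = {3,5,6,9}. Remove leaf 3 (neighbor: 4).
Step 4: current leaves = {4,5,6,9}. Remove leaf 4 (neighbor: 7).
Step 5: current leaves = {5,6,9}. Remove leaf 5 (neighbor: 8).
Step 6: current leaves = {6,8,9}. Remove leaf 6 (neighbor: 7).
Step 7: current leaves = {8,9}. Remove leaf 8 (neighbor: 7).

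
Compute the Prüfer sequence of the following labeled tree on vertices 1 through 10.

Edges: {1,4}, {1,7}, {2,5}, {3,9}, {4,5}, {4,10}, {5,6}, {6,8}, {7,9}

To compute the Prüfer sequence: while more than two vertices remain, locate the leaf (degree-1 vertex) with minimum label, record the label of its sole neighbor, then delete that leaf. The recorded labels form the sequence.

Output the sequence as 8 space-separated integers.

Step 1: leaves = {2,3,8,10}. Remove smallest leaf 2, emit neighbor 5.
Step 2: leaves = {3,8,10}. Remove smallest leaf 3, emit neighbor 9.
Step 3: leaves = {8,9,10}. Remove smallest leaf 8, emit neighbor 6.
Step 4: leaves = {6,9,10}. Remove smallest leaf 6, emit neighbor 5.
Step 5: leaves = {5,9,10}. Remove smallest leaf 5, emit neighbor 4.
Step 6: leaves = {9,10}. Remove smallest leaf 9, emit neighbor 7.
Step 7: leaves = {7,10}. Remove smallest leaf 7, emit neighbor 1.
Step 8: leaves = {1,10}. Remove smallest leaf 1, emit neighbor 4.
Done: 2 vertices remain (4, 10). Sequence = [5 9 6 5 4 7 1 4]

Answer: 5 9 6 5 4 7 1 4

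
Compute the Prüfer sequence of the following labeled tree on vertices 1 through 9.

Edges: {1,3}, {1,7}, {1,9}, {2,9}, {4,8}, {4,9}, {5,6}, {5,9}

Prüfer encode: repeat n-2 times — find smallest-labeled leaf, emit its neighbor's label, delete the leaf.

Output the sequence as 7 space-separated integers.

Step 1: leaves = {2,3,6,7,8}. Remove smallest leaf 2, emit neighbor 9.
Step 2: leaves = {3,6,7,8}. Remove smallest leaf 3, emit neighbor 1.
Step 3: leaves = {6,7,8}. Remove smallest leaf 6, emit neighbor 5.
Step 4: leaves = {5,7,8}. Remove smallest leaf 5, emit neighbor 9.
Step 5: leaves = {7,8}. Remove smallest leaf 7, emit neighbor 1.
Step 6: leaves = {1,8}. Remove smallest leaf 1, emit neighbor 9.
Step 7: leaves = {8,9}. Remove smallest leaf 8, emit neighbor 4.
Done: 2 vertices remain (4, 9). Sequence = [9 1 5 9 1 9 4]

Answer: 9 1 5 9 1 9 4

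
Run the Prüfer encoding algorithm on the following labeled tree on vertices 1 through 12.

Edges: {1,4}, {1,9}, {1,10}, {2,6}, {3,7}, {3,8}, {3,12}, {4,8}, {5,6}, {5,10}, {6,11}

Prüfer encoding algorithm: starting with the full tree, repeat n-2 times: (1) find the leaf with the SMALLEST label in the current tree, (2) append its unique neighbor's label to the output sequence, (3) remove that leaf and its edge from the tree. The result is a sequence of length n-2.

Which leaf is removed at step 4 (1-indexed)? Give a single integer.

Step 1: current leaves = {2,7,9,11,12}. Remove leaf 2 (neighbor: 6).
Step 2: current leaves = {7,9,11,12}. Remove leaf 7 (neighbor: 3).
Step 3: current leaves = {9,11,12}. Remove leaf 9 (neighbor: 1).
Step 4: current leaves = {11,12}. Remove leaf 11 (neighbor: 6).

Answer: 11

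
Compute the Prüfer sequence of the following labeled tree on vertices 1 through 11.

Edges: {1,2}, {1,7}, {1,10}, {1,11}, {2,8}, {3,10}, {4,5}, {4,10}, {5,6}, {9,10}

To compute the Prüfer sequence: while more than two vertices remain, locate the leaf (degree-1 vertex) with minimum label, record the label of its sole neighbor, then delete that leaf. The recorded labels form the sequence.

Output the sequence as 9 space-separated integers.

Step 1: leaves = {3,6,7,8,9,11}. Remove smallest leaf 3, emit neighbor 10.
Step 2: leaves = {6,7,8,9,11}. Remove smallest leaf 6, emit neighbor 5.
Step 3: leaves = {5,7,8,9,11}. Remove smallest leaf 5, emit neighbor 4.
Step 4: leaves = {4,7,8,9,11}. Remove smallest leaf 4, emit neighbor 10.
Step 5: leaves = {7,8,9,11}. Remove smallest leaf 7, emit neighbor 1.
Step 6: leaves = {8,9,11}. Remove smallest leaf 8, emit neighbor 2.
Step 7: leaves = {2,9,11}. Remove smallest leaf 2, emit neighbor 1.
Step 8: leaves = {9,11}. Remove smallest leaf 9, emit neighbor 10.
Step 9: leaves = {10,11}. Remove smallest leaf 10, emit neighbor 1.
Done: 2 vertices remain (1, 11). Sequence = [10 5 4 10 1 2 1 10 1]

Answer: 10 5 4 10 1 2 1 10 1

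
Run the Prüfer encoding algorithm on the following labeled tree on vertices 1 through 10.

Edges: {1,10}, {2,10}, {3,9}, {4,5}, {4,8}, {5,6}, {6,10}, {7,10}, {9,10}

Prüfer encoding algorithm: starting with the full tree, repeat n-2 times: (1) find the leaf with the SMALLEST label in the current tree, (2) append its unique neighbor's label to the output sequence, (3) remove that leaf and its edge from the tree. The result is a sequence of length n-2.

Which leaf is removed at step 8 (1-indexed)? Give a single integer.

Step 1: current leaves = {1,2,3,7,8}. Remove leaf 1 (neighbor: 10).
Step 2: current leaves = {2,3,7,8}. Remove leaf 2 (neighbor: 10).
Step 3: current leaves = {3,7,8}. Remove leaf 3 (neighbor: 9).
Step 4: current leaves = {7,8,9}. Remove leaf 7 (neighbor: 10).
Step 5: current leaves = {8,9}. Remove leaf 8 (neighbor: 4).
Step 6: current leaves = {4,9}. Remove leaf 4 (neighbor: 5).
Step 7: current leaves = {5,9}. Remove leaf 5 (neighbor: 6).
Step 8: current leaves = {6,9}. Remove leaf 6 (neighbor: 10).

Answer: 6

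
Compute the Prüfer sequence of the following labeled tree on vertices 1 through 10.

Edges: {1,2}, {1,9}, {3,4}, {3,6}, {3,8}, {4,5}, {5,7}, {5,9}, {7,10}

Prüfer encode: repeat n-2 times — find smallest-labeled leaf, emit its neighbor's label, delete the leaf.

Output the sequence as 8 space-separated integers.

Answer: 1 9 3 3 4 5 5 7

Derivation:
Step 1: leaves = {2,6,8,10}. Remove smallest leaf 2, emit neighbor 1.
Step 2: leaves = {1,6,8,10}. Remove smallest leaf 1, emit neighbor 9.
Step 3: leaves = {6,8,9,10}. Remove smallest leaf 6, emit neighbor 3.
Step 4: leaves = {8,9,10}. Remove smallest leaf 8, emit neighbor 3.
Step 5: leaves = {3,9,10}. Remove smallest leaf 3, emit neighbor 4.
Step 6: leaves = {4,9,10}. Remove smallest leaf 4, emit neighbor 5.
Step 7: leaves = {9,10}. Remove smallest leaf 9, emit neighbor 5.
Step 8: leaves = {5,10}. Remove smallest leaf 5, emit neighbor 7.
Done: 2 vertices remain (7, 10). Sequence = [1 9 3 3 4 5 5 7]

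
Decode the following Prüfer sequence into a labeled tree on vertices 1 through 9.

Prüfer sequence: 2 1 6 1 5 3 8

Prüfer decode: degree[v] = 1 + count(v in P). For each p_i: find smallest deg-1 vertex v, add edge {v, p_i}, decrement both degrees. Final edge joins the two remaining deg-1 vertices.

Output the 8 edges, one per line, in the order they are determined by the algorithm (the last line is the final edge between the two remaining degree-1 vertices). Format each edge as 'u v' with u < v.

Initial degrees: {1:3, 2:2, 3:2, 4:1, 5:2, 6:2, 7:1, 8:2, 9:1}
Step 1: smallest deg-1 vertex = 4, p_1 = 2. Add edge {2,4}. Now deg[4]=0, deg[2]=1.
Step 2: smallest deg-1 vertex = 2, p_2 = 1. Add edge {1,2}. Now deg[2]=0, deg[1]=2.
Step 3: smallest deg-1 vertex = 7, p_3 = 6. Add edge {6,7}. Now deg[7]=0, deg[6]=1.
Step 4: smallest deg-1 vertex = 6, p_4 = 1. Add edge {1,6}. Now deg[6]=0, deg[1]=1.
Step 5: smallest deg-1 vertex = 1, p_5 = 5. Add edge {1,5}. Now deg[1]=0, deg[5]=1.
Step 6: smallest deg-1 vertex = 5, p_6 = 3. Add edge {3,5}. Now deg[5]=0, deg[3]=1.
Step 7: smallest deg-1 vertex = 3, p_7 = 8. Add edge {3,8}. Now deg[3]=0, deg[8]=1.
Final: two remaining deg-1 vertices are 8, 9. Add edge {8,9}.

Answer: 2 4
1 2
6 7
1 6
1 5
3 5
3 8
8 9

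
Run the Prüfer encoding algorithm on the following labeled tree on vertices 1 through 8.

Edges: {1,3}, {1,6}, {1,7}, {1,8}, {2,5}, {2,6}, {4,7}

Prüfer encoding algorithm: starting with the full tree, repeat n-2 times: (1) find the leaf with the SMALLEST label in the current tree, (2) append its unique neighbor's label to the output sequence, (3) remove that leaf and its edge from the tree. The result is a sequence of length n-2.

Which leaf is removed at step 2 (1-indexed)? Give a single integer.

Answer: 4

Derivation:
Step 1: current leaves = {3,4,5,8}. Remove leaf 3 (neighbor: 1).
Step 2: current leaves = {4,5,8}. Remove leaf 4 (neighbor: 7).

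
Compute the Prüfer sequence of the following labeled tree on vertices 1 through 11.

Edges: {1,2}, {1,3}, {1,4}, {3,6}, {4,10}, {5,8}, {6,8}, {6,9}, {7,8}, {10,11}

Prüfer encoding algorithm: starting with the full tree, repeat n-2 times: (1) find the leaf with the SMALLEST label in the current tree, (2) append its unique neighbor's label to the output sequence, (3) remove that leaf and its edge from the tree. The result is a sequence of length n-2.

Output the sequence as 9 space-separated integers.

Step 1: leaves = {2,5,7,9,11}. Remove smallest leaf 2, emit neighbor 1.
Step 2: leaves = {5,7,9,11}. Remove smallest leaf 5, emit neighbor 8.
Step 3: leaves = {7,9,11}. Remove smallest leaf 7, emit neighbor 8.
Step 4: leaves = {8,9,11}. Remove smallest leaf 8, emit neighbor 6.
Step 5: leaves = {9,11}. Remove smallest leaf 9, emit neighbor 6.
Step 6: leaves = {6,11}. Remove smallest leaf 6, emit neighbor 3.
Step 7: leaves = {3,11}. Remove smallest leaf 3, emit neighbor 1.
Step 8: leaves = {1,11}. Remove smallest leaf 1, emit neighbor 4.
Step 9: leaves = {4,11}. Remove smallest leaf 4, emit neighbor 10.
Done: 2 vertices remain (10, 11). Sequence = [1 8 8 6 6 3 1 4 10]

Answer: 1 8 8 6 6 3 1 4 10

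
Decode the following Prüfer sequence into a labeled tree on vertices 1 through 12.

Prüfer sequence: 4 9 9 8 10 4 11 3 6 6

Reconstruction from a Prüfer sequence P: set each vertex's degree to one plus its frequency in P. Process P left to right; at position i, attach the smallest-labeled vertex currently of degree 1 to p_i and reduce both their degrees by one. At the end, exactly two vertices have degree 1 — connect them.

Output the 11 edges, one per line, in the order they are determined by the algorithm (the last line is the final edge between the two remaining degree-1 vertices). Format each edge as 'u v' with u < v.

Answer: 1 4
2 9
5 9
7 8
8 10
4 9
4 11
3 10
3 6
6 11
6 12

Derivation:
Initial degrees: {1:1, 2:1, 3:2, 4:3, 5:1, 6:3, 7:1, 8:2, 9:3, 10:2, 11:2, 12:1}
Step 1: smallest deg-1 vertex = 1, p_1 = 4. Add edge {1,4}. Now deg[1]=0, deg[4]=2.
Step 2: smallest deg-1 vertex = 2, p_2 = 9. Add edge {2,9}. Now deg[2]=0, deg[9]=2.
Step 3: smallest deg-1 vertex = 5, p_3 = 9. Add edge {5,9}. Now deg[5]=0, deg[9]=1.
Step 4: smallest deg-1 vertex = 7, p_4 = 8. Add edge {7,8}. Now deg[7]=0, deg[8]=1.
Step 5: smallest deg-1 vertex = 8, p_5 = 10. Add edge {8,10}. Now deg[8]=0, deg[10]=1.
Step 6: smallest deg-1 vertex = 9, p_6 = 4. Add edge {4,9}. Now deg[9]=0, deg[4]=1.
Step 7: smallest deg-1 vertex = 4, p_7 = 11. Add edge {4,11}. Now deg[4]=0, deg[11]=1.
Step 8: smallest deg-1 vertex = 10, p_8 = 3. Add edge {3,10}. Now deg[10]=0, deg[3]=1.
Step 9: smallest deg-1 vertex = 3, p_9 = 6. Add edge {3,6}. Now deg[3]=0, deg[6]=2.
Step 10: smallest deg-1 vertex = 11, p_10 = 6. Add edge {6,11}. Now deg[11]=0, deg[6]=1.
Final: two remaining deg-1 vertices are 6, 12. Add edge {6,12}.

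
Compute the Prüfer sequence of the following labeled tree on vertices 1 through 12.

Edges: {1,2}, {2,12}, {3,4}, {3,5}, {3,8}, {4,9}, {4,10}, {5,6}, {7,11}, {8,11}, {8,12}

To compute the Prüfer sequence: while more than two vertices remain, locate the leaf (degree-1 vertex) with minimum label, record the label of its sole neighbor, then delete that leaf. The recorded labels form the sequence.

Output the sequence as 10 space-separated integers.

Step 1: leaves = {1,6,7,9,10}. Remove smallest leaf 1, emit neighbor 2.
Step 2: leaves = {2,6,7,9,10}. Remove smallest leaf 2, emit neighbor 12.
Step 3: leaves = {6,7,9,10,12}. Remove smallest leaf 6, emit neighbor 5.
Step 4: leaves = {5,7,9,10,12}. Remove smallest leaf 5, emit neighbor 3.
Step 5: leaves = {7,9,10,12}. Remove smallest leaf 7, emit neighbor 11.
Step 6: leaves = {9,10,11,12}. Remove smallest leaf 9, emit neighbor 4.
Step 7: leaves = {10,11,12}. Remove smallest leaf 10, emit neighbor 4.
Step 8: leaves = {4,11,12}. Remove smallest leaf 4, emit neighbor 3.
Step 9: leaves = {3,11,12}. Remove smallest leaf 3, emit neighbor 8.
Step 10: leaves = {11,12}. Remove smallest leaf 11, emit neighbor 8.
Done: 2 vertices remain (8, 12). Sequence = [2 12 5 3 11 4 4 3 8 8]

Answer: 2 12 5 3 11 4 4 3 8 8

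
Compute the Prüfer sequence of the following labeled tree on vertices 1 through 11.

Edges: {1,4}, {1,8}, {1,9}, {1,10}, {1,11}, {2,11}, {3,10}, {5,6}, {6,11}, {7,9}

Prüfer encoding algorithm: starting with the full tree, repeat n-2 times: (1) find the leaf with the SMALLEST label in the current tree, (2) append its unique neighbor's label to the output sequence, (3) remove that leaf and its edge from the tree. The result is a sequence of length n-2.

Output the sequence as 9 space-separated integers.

Step 1: leaves = {2,3,4,5,7,8}. Remove smallest leaf 2, emit neighbor 11.
Step 2: leaves = {3,4,5,7,8}. Remove smallest leaf 3, emit neighbor 10.
Step 3: leaves = {4,5,7,8,10}. Remove smallest leaf 4, emit neighbor 1.
Step 4: leaves = {5,7,8,10}. Remove smallest leaf 5, emit neighbor 6.
Step 5: leaves = {6,7,8,10}. Remove smallest leaf 6, emit neighbor 11.
Step 6: leaves = {7,8,10,11}. Remove smallest leaf 7, emit neighbor 9.
Step 7: leaves = {8,9,10,11}. Remove smallest leaf 8, emit neighbor 1.
Step 8: leaves = {9,10,11}. Remove smallest leaf 9, emit neighbor 1.
Step 9: leaves = {10,11}. Remove smallest leaf 10, emit neighbor 1.
Done: 2 vertices remain (1, 11). Sequence = [11 10 1 6 11 9 1 1 1]

Answer: 11 10 1 6 11 9 1 1 1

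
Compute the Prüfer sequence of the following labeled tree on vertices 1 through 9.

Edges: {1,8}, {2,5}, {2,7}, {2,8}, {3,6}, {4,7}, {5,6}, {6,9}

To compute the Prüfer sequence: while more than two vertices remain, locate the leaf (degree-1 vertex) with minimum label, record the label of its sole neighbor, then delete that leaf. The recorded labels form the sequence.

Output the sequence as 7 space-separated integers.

Step 1: leaves = {1,3,4,9}. Remove smallest leaf 1, emit neighbor 8.
Step 2: leaves = {3,4,8,9}. Remove smallest leaf 3, emit neighbor 6.
Step 3: leaves = {4,8,9}. Remove smallest leaf 4, emit neighbor 7.
Step 4: leaves = {7,8,9}. Remove smallest leaf 7, emit neighbor 2.
Step 5: leaves = {8,9}. Remove smallest leaf 8, emit neighbor 2.
Step 6: leaves = {2,9}. Remove smallest leaf 2, emit neighbor 5.
Step 7: leaves = {5,9}. Remove smallest leaf 5, emit neighbor 6.
Done: 2 vertices remain (6, 9). Sequence = [8 6 7 2 2 5 6]

Answer: 8 6 7 2 2 5 6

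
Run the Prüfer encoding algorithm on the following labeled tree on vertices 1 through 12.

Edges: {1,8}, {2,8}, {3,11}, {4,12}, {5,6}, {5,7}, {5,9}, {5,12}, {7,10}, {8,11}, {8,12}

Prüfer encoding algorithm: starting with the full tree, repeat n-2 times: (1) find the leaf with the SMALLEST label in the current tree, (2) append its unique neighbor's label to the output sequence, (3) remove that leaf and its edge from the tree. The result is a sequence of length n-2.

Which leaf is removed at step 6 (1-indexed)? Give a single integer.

Answer: 9

Derivation:
Step 1: current leaves = {1,2,3,4,6,9,10}. Remove leaf 1 (neighbor: 8).
Step 2: current leaves = {2,3,4,6,9,10}. Remove leaf 2 (neighbor: 8).
Step 3: current leaves = {3,4,6,9,10}. Remove leaf 3 (neighbor: 11).
Step 4: current leaves = {4,6,9,10,11}. Remove leaf 4 (neighbor: 12).
Step 5: current leaves = {6,9,10,11}. Remove leaf 6 (neighbor: 5).
Step 6: current leaves = {9,10,11}. Remove leaf 9 (neighbor: 5).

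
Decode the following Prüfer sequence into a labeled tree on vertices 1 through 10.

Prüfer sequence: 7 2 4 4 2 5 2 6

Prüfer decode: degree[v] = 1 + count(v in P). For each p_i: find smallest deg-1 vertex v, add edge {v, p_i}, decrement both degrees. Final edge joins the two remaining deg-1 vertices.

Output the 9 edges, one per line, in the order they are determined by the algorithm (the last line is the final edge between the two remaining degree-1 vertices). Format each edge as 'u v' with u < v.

Initial degrees: {1:1, 2:4, 3:1, 4:3, 5:2, 6:2, 7:2, 8:1, 9:1, 10:1}
Step 1: smallest deg-1 vertex = 1, p_1 = 7. Add edge {1,7}. Now deg[1]=0, deg[7]=1.
Step 2: smallest deg-1 vertex = 3, p_2 = 2. Add edge {2,3}. Now deg[3]=0, deg[2]=3.
Step 3: smallest deg-1 vertex = 7, p_3 = 4. Add edge {4,7}. Now deg[7]=0, deg[4]=2.
Step 4: smallest deg-1 vertex = 8, p_4 = 4. Add edge {4,8}. Now deg[8]=0, deg[4]=1.
Step 5: smallest deg-1 vertex = 4, p_5 = 2. Add edge {2,4}. Now deg[4]=0, deg[2]=2.
Step 6: smallest deg-1 vertex = 9, p_6 = 5. Add edge {5,9}. Now deg[9]=0, deg[5]=1.
Step 7: smallest deg-1 vertex = 5, p_7 = 2. Add edge {2,5}. Now deg[5]=0, deg[2]=1.
Step 8: smallest deg-1 vertex = 2, p_8 = 6. Add edge {2,6}. Now deg[2]=0, deg[6]=1.
Final: two remaining deg-1 vertices are 6, 10. Add edge {6,10}.

Answer: 1 7
2 3
4 7
4 8
2 4
5 9
2 5
2 6
6 10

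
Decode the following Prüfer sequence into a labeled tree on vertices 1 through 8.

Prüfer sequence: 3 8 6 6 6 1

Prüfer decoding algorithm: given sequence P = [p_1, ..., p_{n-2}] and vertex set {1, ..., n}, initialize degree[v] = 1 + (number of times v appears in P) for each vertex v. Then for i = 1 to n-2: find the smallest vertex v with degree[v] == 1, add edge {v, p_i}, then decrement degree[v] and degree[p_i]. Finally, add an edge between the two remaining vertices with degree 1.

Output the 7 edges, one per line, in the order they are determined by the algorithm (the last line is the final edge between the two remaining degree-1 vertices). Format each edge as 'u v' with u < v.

Answer: 2 3
3 8
4 6
5 6
6 7
1 6
1 8

Derivation:
Initial degrees: {1:2, 2:1, 3:2, 4:1, 5:1, 6:4, 7:1, 8:2}
Step 1: smallest deg-1 vertex = 2, p_1 = 3. Add edge {2,3}. Now deg[2]=0, deg[3]=1.
Step 2: smallest deg-1 vertex = 3, p_2 = 8. Add edge {3,8}. Now deg[3]=0, deg[8]=1.
Step 3: smallest deg-1 vertex = 4, p_3 = 6. Add edge {4,6}. Now deg[4]=0, deg[6]=3.
Step 4: smallest deg-1 vertex = 5, p_4 = 6. Add edge {5,6}. Now deg[5]=0, deg[6]=2.
Step 5: smallest deg-1 vertex = 7, p_5 = 6. Add edge {6,7}. Now deg[7]=0, deg[6]=1.
Step 6: smallest deg-1 vertex = 6, p_6 = 1. Add edge {1,6}. Now deg[6]=0, deg[1]=1.
Final: two remaining deg-1 vertices are 1, 8. Add edge {1,8}.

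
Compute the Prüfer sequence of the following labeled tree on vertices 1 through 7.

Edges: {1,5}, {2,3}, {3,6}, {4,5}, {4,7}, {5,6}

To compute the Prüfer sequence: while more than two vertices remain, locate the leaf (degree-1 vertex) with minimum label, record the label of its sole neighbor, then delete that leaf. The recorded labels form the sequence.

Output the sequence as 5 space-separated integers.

Step 1: leaves = {1,2,7}. Remove smallest leaf 1, emit neighbor 5.
Step 2: leaves = {2,7}. Remove smallest leaf 2, emit neighbor 3.
Step 3: leaves = {3,7}. Remove smallest leaf 3, emit neighbor 6.
Step 4: leaves = {6,7}. Remove smallest leaf 6, emit neighbor 5.
Step 5: leaves = {5,7}. Remove smallest leaf 5, emit neighbor 4.
Done: 2 vertices remain (4, 7). Sequence = [5 3 6 5 4]

Answer: 5 3 6 5 4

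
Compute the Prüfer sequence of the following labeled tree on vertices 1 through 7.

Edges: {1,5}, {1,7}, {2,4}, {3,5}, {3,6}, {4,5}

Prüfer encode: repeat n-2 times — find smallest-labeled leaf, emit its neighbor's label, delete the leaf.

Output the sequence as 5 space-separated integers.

Step 1: leaves = {2,6,7}. Remove smallest leaf 2, emit neighbor 4.
Step 2: leaves = {4,6,7}. Remove smallest leaf 4, emit neighbor 5.
Step 3: leaves = {6,7}. Remove smallest leaf 6, emit neighbor 3.
Step 4: leaves = {3,7}. Remove smallest leaf 3, emit neighbor 5.
Step 5: leaves = {5,7}. Remove smallest leaf 5, emit neighbor 1.
Done: 2 vertices remain (1, 7). Sequence = [4 5 3 5 1]

Answer: 4 5 3 5 1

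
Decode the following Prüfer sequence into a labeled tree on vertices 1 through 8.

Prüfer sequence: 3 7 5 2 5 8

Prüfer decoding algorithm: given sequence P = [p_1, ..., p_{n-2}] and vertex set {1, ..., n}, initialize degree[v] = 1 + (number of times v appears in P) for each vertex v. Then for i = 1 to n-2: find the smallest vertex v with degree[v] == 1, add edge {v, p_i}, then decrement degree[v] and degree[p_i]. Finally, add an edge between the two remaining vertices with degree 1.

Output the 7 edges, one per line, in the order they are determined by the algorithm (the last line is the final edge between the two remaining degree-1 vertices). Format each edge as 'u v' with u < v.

Answer: 1 3
3 7
4 5
2 6
2 5
5 8
7 8

Derivation:
Initial degrees: {1:1, 2:2, 3:2, 4:1, 5:3, 6:1, 7:2, 8:2}
Step 1: smallest deg-1 vertex = 1, p_1 = 3. Add edge {1,3}. Now deg[1]=0, deg[3]=1.
Step 2: smallest deg-1 vertex = 3, p_2 = 7. Add edge {3,7}. Now deg[3]=0, deg[7]=1.
Step 3: smallest deg-1 vertex = 4, p_3 = 5. Add edge {4,5}. Now deg[4]=0, deg[5]=2.
Step 4: smallest deg-1 vertex = 6, p_4 = 2. Add edge {2,6}. Now deg[6]=0, deg[2]=1.
Step 5: smallest deg-1 vertex = 2, p_5 = 5. Add edge {2,5}. Now deg[2]=0, deg[5]=1.
Step 6: smallest deg-1 vertex = 5, p_6 = 8. Add edge {5,8}. Now deg[5]=0, deg[8]=1.
Final: two remaining deg-1 vertices are 7, 8. Add edge {7,8}.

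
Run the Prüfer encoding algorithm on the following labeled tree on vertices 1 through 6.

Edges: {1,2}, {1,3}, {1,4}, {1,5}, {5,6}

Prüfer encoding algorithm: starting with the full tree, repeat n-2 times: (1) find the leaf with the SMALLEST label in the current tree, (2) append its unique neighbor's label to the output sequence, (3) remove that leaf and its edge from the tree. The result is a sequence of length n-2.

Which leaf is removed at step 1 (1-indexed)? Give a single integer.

Answer: 2

Derivation:
Step 1: current leaves = {2,3,4,6}. Remove leaf 2 (neighbor: 1).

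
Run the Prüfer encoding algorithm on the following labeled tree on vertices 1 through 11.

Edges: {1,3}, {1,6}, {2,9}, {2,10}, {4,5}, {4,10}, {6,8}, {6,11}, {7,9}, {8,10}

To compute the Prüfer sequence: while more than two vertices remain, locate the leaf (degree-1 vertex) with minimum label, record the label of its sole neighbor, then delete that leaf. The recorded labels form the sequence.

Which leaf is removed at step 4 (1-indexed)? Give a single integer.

Answer: 4

Derivation:
Step 1: current leaves = {3,5,7,11}. Remove leaf 3 (neighbor: 1).
Step 2: current leaves = {1,5,7,11}. Remove leaf 1 (neighbor: 6).
Step 3: current leaves = {5,7,11}. Remove leaf 5 (neighbor: 4).
Step 4: current leaves = {4,7,11}. Remove leaf 4 (neighbor: 10).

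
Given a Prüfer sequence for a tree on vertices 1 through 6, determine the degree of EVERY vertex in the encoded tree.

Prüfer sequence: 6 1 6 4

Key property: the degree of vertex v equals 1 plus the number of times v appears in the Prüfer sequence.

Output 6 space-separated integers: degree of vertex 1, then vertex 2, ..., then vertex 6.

Answer: 2 1 1 2 1 3

Derivation:
p_1 = 6: count[6] becomes 1
p_2 = 1: count[1] becomes 1
p_3 = 6: count[6] becomes 2
p_4 = 4: count[4] becomes 1
Degrees (1 + count): deg[1]=1+1=2, deg[2]=1+0=1, deg[3]=1+0=1, deg[4]=1+1=2, deg[5]=1+0=1, deg[6]=1+2=3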